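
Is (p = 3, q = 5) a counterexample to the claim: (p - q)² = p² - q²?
Yes

Substituting p = 3, q = 5:
LHS = (3 - 5)² = 4
RHS = 3² - 5² = -16

Since LHS ≠ RHS, this pair disproves the claim.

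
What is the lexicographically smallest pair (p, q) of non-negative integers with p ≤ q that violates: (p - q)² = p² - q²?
At (0, 0): both sides equal 0, so it holds there.

Substituting (0, 1) into the claim:
LHS = (0 - 1)² = 1
RHS = 0² - 1² = -1

Since LHS ≠ RHS, this pair disproves the claim, and no lexicographically smaller pair (p ≤ q, non-negative integers) does.

For instance (0, 2) is also a counterexample (LHS = 4, RHS = -4), but it's lexicographically larger.

Answer: (p, q) = (0, 1)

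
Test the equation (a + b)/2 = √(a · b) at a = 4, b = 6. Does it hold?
Substituting a = 4, b = 6:

LHS = (4 + 6)/2 = 5
RHS = √(4 · 6) = 2·√(6) ≈ 4.899

LHS ≠ RHS, so the equation does not hold at this point.

Answer: Fails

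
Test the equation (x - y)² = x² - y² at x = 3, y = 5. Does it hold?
Fails

Substituting x = 3, y = 5:

LHS = (3 - 5)² = 4
RHS = 3² - 5² = -16

LHS ≠ RHS, so the equation does not hold at this point.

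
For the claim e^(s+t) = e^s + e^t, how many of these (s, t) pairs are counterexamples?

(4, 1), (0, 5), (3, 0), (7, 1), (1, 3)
5

Testing each pair:
(4, 1): LHS = e^5 ≈ 148.4, RHS = e + e^4 ≈ 57.32 → counterexample
(0, 5): LHS = e^5 ≈ 148.4, RHS = 1 + e^5 ≈ 149.4 → counterexample
(3, 0): LHS = e^3 ≈ 20.09, RHS = 1 + e^3 ≈ 21.09 → counterexample
(7, 1): LHS = e^8 ≈ 2981, RHS = e + e^7 ≈ 1099 → counterexample
(1, 3): LHS = e^4 ≈ 54.6, RHS = e + e^3 ≈ 22.8 → counterexample

That makes 5 counterexamples.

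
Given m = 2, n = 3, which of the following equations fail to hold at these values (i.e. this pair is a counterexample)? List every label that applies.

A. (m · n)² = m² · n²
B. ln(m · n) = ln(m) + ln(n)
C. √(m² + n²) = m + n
Evaluating each claim at the given values:
A. LHS = 36, RHS = 36 → holds here (LHS = RHS)
B. LHS = ln(6) ≈ 1.792, RHS = ln(2) + ln(3) ≈ 1.792 → holds here (LHS = RHS)
C. LHS = √(13) ≈ 3.606, RHS = 5 → fails here (LHS ≠ RHS)

Answer: C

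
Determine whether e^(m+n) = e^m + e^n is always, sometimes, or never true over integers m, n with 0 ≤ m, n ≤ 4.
The claim fails for every pair in the range. For instance at (m, n) = (2, 1): LHS = e^3 ≈ 20.09, RHS = e + e^2 ≈ 10.11.

Answer: Never true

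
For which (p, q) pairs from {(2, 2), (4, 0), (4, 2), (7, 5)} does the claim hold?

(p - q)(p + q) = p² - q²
Testing each pair:
(2, 2): LHS = 0, RHS = 0 → holds
(4, 0): LHS = 16, RHS = 16 → holds
(4, 2): LHS = 12, RHS = 12 → holds
(7, 5): LHS = 24, RHS = 24 → holds

Every pair satisfies the claim.

Answer: All pairs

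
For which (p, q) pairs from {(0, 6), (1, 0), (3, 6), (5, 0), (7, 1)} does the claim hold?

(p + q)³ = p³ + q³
(0, 6), (1, 0), (5, 0)

Testing each pair:
(0, 6): LHS = 216, RHS = 216 → holds
(1, 0): LHS = 1, RHS = 1 → holds
(3, 6): LHS = 729, RHS = 243 → fails
(5, 0): LHS = 125, RHS = 125 → holds
(7, 1): LHS = 512, RHS = 344 → fails

3 of 5 pairs satisfy the claim.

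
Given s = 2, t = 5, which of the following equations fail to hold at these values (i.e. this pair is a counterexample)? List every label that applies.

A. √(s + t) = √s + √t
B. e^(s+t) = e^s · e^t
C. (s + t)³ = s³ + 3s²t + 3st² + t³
Evaluating each claim at the given values:
A. LHS = √(7) ≈ 2.646, RHS = √(2) + √(5) ≈ 3.65 → fails here (LHS ≠ RHS)
B. LHS = e^7 ≈ 1097, RHS = e^7 ≈ 1097 → holds here (LHS = RHS)
C. LHS = 343, RHS = 343 → holds here (LHS = RHS)

Answer: A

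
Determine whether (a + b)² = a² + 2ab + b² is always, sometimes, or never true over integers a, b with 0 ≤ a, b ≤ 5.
Always true

The identity holds for every pair in the range. For instance at (a, b) = (0, 4): both sides equal 16.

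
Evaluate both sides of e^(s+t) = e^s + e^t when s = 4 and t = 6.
LHS = e^(4+6) = e^10 ≈ 22026.5
RHS = e^4 + e^6 ≈ 458

LHS ≠ RHS (they differ by about 21568.4), so the equation does not hold here.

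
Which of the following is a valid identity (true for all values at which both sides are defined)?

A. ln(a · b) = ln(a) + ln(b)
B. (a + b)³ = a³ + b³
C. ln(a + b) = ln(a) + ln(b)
A

A: holds — e.g. at (3, 3), both sides equal ln(9) ≈ 2.197.
B: fails at (2, 5) — LHS = 343, RHS = 133.
C: fails at (2, 4) — LHS = ln(6) ≈ 1.792, RHS = ln(2) + ln(4) ≈ 2.079.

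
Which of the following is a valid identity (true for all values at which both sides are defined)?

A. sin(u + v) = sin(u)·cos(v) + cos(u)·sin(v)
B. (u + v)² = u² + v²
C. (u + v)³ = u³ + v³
A

A: holds — e.g. at (3, 5), both sides equal sin(8) ≈ 0.9894.
B: fails at (2, 3) — LHS = 25, RHS = 13.
C: fails at (1, 1) — LHS = 8, RHS = 2.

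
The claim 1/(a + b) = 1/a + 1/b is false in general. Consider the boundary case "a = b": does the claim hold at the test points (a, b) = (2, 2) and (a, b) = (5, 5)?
At (2, 2): LHS = 1/4 ≠ RHS = 1
At (5, 5): LHS = 1/10 ≠ RHS = 2/5

Answer: No, fails at both test points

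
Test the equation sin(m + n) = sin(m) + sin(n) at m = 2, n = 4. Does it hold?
Fails

Substituting m = 2, n = 4:

LHS = sin(2 + 4) = sin(6) ≈ -0.2794
RHS = sin(2) + sin(4) ≈ 0.1525

LHS ≠ RHS, so the equation does not hold at this point.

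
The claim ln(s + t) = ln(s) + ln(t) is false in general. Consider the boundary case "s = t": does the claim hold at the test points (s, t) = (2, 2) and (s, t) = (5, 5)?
At (2, 2): LHS = ln(4) ≈ 1.386, RHS = 2·ln(2) ≈ 1.386 → equal
At (5, 5): LHS = ln(10) ≈ 2.303 ≠ RHS = 2·ln(5) ≈ 3.219

Answer: Only at (2, 2)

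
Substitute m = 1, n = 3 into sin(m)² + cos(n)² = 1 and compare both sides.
LHS = sin(1)² + cos(3)² ≈ 1.688
RHS = 1

LHS ≠ RHS (they differ by about 0.6882), so the equation does not hold here.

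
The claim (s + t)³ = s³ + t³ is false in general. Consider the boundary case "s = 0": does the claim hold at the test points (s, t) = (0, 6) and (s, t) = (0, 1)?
Yes, holds at both test points

At (0, 6): LHS = 216, RHS = 216 → equal
At (0, 1): LHS = 1, RHS = 1 → equal

So the claim does hold at both of these boundary points, even though it is not an identity.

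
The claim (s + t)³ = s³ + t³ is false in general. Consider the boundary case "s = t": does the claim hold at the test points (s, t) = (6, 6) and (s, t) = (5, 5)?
At (6, 6): LHS = 1728 ≠ RHS = 432
At (5, 5): LHS = 1000 ≠ RHS = 250

Answer: No, fails at both test points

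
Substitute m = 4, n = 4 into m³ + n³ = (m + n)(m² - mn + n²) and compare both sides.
LHS = 4³ + 4³ = 128
RHS = (4 + 4)(4² - 4·4 + 4²) = 128

LHS = RHS: the two sides agree.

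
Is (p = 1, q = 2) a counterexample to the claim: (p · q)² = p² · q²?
No

Substituting p = 1, q = 2:
LHS = (1 · 2)² = 4
RHS = 1² · 2² = 4

The sides agree, so this pair does not disprove the claim.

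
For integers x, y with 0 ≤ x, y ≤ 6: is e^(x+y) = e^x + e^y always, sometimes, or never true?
The claim fails for every pair in the range. For instance at (x, y) = (5, 0): LHS = e^5 ≈ 148.4, RHS = 1 + e^5 ≈ 149.4.

Answer: Never true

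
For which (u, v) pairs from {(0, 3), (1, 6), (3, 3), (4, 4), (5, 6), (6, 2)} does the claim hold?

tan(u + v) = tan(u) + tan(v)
Testing each pair:
(0, 3): LHS = tan(3) ≈ -0.1425, RHS = tan(3) ≈ -0.1425 → holds
(1, 6): LHS = tan(7) ≈ 0.8714, RHS = tan(6) + tan(1) ≈ 1.266 → fails
(3, 3): LHS = tan(6) ≈ -0.291, RHS = 2·tan(3) ≈ -0.2851 → fails
(4, 4): LHS = tan(8) ≈ -6.8, RHS = 2·tan(4) ≈ 2.316 → fails
(5, 6): LHS = tan(11) ≈ -226, RHS = tan(5) + tan(6) ≈ -3.672 → fails
(6, 2): LHS = tan(8) ≈ -6.8, RHS = tan(2) + tan(6) ≈ -2.476 → fails

1 of 6 pairs satisfies the claim.

Answer: (0, 3)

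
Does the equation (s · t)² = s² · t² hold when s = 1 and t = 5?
Holds

Substituting s = 1, t = 5:

LHS = (1 · 5)² = 25
RHS = 1² · 5² = 25

LHS = RHS, so the equation holds at this point.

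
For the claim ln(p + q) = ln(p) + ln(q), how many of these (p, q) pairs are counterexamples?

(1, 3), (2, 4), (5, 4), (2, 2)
Testing each pair:
(1, 3): LHS = ln(4) ≈ 1.386, RHS = ln(3) ≈ 1.099 → counterexample
(2, 4): LHS = ln(6) ≈ 1.792, RHS = ln(2) + ln(4) ≈ 2.079 → counterexample
(5, 4): LHS = ln(9) ≈ 2.197, RHS = ln(4) + ln(5) ≈ 2.996 → counterexample
(2, 2): LHS = ln(4) ≈ 1.386, RHS = 2·ln(2) ≈ 1.386 → satisfies claim

That makes 3 counterexamples.

Answer: 3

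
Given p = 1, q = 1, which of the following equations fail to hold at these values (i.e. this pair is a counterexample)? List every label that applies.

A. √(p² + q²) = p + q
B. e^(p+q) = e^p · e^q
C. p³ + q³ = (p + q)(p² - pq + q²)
Evaluating each claim at the given values:
A. LHS = √(2) ≈ 1.414, RHS = 2 → fails here (LHS ≠ RHS)
B. LHS = e^2 ≈ 7.389, RHS = e^2 ≈ 7.389 → holds here (LHS = RHS)
C. LHS = 2, RHS = 2 → holds here (LHS = RHS)

Answer: A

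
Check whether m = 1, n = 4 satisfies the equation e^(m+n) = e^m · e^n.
Substituting m = 1, n = 4:

LHS = e^(1+4) = e^5 ≈ 148.4
RHS = e^1 · e^4 = e^5 ≈ 148.4

LHS = RHS, so the equation holds at this point.

Answer: Holds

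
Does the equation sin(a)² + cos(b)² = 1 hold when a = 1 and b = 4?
Substituting a = 1, b = 4:

LHS = sin(1)² + cos(4)² ≈ 1.135
RHS = 1

LHS ≠ RHS, so the equation does not hold at this point.

Answer: Fails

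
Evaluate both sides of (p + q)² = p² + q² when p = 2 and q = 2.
LHS = (2 + 2)² = 16
RHS = 2² + 2² = 8

LHS ≠ RHS, so the equation does not hold here.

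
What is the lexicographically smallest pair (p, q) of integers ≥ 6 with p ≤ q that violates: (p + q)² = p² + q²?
(p, q) = (6, 6)

Substituting (6, 6) into the claim:
LHS = (6 + 6)² = 144
RHS = 6² + 6² = 72

Since LHS ≠ RHS, this pair disproves the claim, and no lexicographically smaller pair (p ≤ q, integers ≥ 6) does.

For instance (7, 10) is also a counterexample (LHS = 289, RHS = 149), but it's lexicographically larger.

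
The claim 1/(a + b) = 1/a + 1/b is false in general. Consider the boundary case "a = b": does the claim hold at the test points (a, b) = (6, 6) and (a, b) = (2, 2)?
At (6, 6): LHS = 1/12 ≠ RHS = 1/3
At (2, 2): LHS = 1/4 ≠ RHS = 1

Answer: No, fails at both test points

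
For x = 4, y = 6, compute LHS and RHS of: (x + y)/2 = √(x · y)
LHS = (4 + 6)/2 = 5
RHS = √(4 · 6) = 2·√(6) ≈ 4.899

LHS ≠ RHS (they differ by about 0.101), so the equation does not hold here.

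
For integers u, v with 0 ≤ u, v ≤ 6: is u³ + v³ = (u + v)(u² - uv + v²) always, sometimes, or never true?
Always true

The identity holds for every pair in the range. For instance at (u, v) = (6, 4): both sides equal 280.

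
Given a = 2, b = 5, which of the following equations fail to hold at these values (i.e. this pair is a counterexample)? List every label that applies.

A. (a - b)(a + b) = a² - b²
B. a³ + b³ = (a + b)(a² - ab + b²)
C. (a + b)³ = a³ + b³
Evaluating each claim at the given values:
A. LHS = -21, RHS = -21 → holds here (LHS = RHS)
B. LHS = 133, RHS = 133 → holds here (LHS = RHS)
C. LHS = 343, RHS = 133 → fails here (LHS ≠ RHS)

Answer: C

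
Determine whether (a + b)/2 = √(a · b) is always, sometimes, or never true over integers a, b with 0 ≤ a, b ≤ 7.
It holds at (a, b) = (0, 0) (both sides equal 0), but fails at (a, b) = (1, 0) (LHS = 1/2, RHS = 0).

Answer: Sometimes true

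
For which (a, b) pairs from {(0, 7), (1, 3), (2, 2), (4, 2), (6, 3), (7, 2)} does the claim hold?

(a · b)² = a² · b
Testing each pair:
(0, 7): LHS = 0, RHS = 0 → holds
(1, 3): LHS = 9, RHS = 3 → fails
(2, 2): LHS = 16, RHS = 8 → fails
(4, 2): LHS = 64, RHS = 32 → fails
(6, 3): LHS = 324, RHS = 108 → fails
(7, 2): LHS = 196, RHS = 98 → fails

1 of 6 pairs satisfies the claim.

Answer: (0, 7)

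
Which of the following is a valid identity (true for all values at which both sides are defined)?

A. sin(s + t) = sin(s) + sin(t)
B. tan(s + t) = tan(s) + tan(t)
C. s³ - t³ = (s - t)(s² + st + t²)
A: fails at (2, 2) — LHS = sin(4) ≈ -0.7568, RHS = 2·sin(2) ≈ 1.819.
B: fails at (4, 6) — LHS = tan(10) ≈ 0.6484, RHS = tan(6) + tan(4) ≈ 0.8668.
C: holds — e.g. at (4, 6), both sides equal -152.

Answer: C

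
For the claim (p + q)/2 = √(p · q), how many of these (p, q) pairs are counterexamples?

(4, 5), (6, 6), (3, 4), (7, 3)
3

Testing each pair:
(4, 5): LHS = 9/2, RHS = 2·√(5) ≈ 4.472 → counterexample
(6, 6): LHS = 6, RHS = 6 → satisfies claim
(3, 4): LHS = 7/2, RHS = 2·√(3) ≈ 3.464 → counterexample
(7, 3): LHS = 5, RHS = √(21) ≈ 4.583 → counterexample

That makes 3 counterexamples.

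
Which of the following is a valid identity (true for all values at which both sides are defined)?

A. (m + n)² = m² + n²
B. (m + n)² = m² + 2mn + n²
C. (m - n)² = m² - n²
A: fails at (1, 1) — LHS = 4, RHS = 2.
B: holds — e.g. at (4, 5), both sides equal 81.
C: fails at (2, 4) — LHS = 4, RHS = -12.

Answer: B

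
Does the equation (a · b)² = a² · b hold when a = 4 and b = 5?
Substituting a = 4, b = 5:

LHS = (4 · 5)² = 400
RHS = 4² · 5 = 80

LHS ≠ RHS, so the equation does not hold at this point.

Answer: Fails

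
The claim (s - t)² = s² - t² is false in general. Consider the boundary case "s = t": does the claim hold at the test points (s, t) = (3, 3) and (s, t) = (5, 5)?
At (3, 3): LHS = 0, RHS = 0 → equal
At (5, 5): LHS = 0, RHS = 0 → equal

So the claim does hold at both of these boundary points, even though it is not an identity.

Answer: Yes, holds at both test points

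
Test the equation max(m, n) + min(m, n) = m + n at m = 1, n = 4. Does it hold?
Holds

Substituting m = 1, n = 4:

LHS = max(1, 4) + min(1, 4) = 5
RHS = 1 + 4 = 5

LHS = RHS, so the equation holds at this point.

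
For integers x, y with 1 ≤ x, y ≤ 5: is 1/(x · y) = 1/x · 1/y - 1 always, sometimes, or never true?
Never true

The claim fails for every pair in the range. For instance at (x, y) = (5, 5): LHS = 1/25, RHS = -24/25.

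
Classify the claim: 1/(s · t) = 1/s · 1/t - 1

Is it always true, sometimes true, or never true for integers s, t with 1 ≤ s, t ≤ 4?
The claim fails for every pair in the range. For instance at (s, t) = (4, 1): LHS = 1/4, RHS = -3/4.

Answer: Never true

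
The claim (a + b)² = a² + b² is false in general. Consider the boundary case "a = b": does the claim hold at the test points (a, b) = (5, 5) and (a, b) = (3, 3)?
At (5, 5): LHS = 100 ≠ RHS = 50
At (3, 3): LHS = 36 ≠ RHS = 18

Answer: No, fails at both test points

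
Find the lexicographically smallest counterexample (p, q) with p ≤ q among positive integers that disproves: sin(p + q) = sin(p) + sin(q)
Substituting (1, 1) into the claim:
LHS = sin(1 + 1) = sin(2) ≈ 0.9093
RHS = sin(1) + sin(1) = 2·sin(1) ≈ 1.683

Since LHS ≠ RHS, this pair disproves the claim, and no lexicographically smaller pair (p ≤ q, positive integers) does.

For instance (3, 5) is also a counterexample (LHS = sin(8) ≈ 0.9894, RHS = sin(5) + sin(3) ≈ -0.8178), but it's lexicographically larger.

Answer: (p, q) = (1, 1)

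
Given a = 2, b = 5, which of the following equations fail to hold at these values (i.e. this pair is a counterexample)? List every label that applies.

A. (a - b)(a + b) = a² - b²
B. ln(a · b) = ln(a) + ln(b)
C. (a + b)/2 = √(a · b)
Evaluating each claim at the given values:
A. LHS = -21, RHS = -21 → holds here (LHS = RHS)
B. LHS = ln(10) ≈ 2.303, RHS = ln(2) + ln(5) ≈ 2.303 → holds here (LHS = RHS)
C. LHS = 7/2, RHS = √(10) ≈ 3.162 → fails here (LHS ≠ RHS)

Answer: C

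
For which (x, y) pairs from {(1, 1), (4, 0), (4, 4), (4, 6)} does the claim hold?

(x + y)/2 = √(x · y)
(1, 1), (4, 4)

Testing each pair:
(1, 1): LHS = 1, RHS = 1 → holds
(4, 0): LHS = 2, RHS = 0 → fails
(4, 4): LHS = 4, RHS = 4 → holds
(4, 6): LHS = 5, RHS = 2·√(6) ≈ 4.899 → fails

2 of 4 pairs satisfy the claim.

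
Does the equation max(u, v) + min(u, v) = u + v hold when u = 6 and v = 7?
Holds

Substituting u = 6, v = 7:

LHS = max(6, 7) + min(6, 7) = 13
RHS = 6 + 7 = 13

LHS = RHS, so the equation holds at this point.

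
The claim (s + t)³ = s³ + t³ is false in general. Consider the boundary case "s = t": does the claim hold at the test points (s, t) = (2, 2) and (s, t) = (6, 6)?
No, fails at both test points

At (2, 2): LHS = 64 ≠ RHS = 16
At (6, 6): LHS = 1728 ≠ RHS = 432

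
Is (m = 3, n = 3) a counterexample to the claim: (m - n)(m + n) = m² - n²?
No

Substituting m = 3, n = 3:
LHS = (3 - 3)(3 + 3) = 0
RHS = 3² - 3² = 0

The sides agree, so this pair does not disprove the claim.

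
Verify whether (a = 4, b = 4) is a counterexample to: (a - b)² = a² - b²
Substituting a = 4, b = 4:
LHS = (4 - 4)² = 0
RHS = 4² - 4² = 0

The sides agree, so this pair does not disprove the claim.

Answer: No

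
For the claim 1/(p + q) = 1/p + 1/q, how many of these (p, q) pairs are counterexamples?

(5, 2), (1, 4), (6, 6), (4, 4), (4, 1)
5

Testing each pair:
(5, 2): LHS = 1/7, RHS = 7/10 → counterexample
(1, 4): LHS = 1/5, RHS = 5/4 → counterexample
(6, 6): LHS = 1/12, RHS = 1/3 → counterexample
(4, 4): LHS = 1/8, RHS = 1/2 → counterexample
(4, 1): LHS = 1/5, RHS = 5/4 → counterexample

That makes 5 counterexamples.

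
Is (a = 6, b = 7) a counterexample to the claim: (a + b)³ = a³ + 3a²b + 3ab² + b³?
Substituting a = 6, b = 7:
LHS = (6 + 7)³ = 2197
RHS = 6³ + 3·6²·7 + 3·6·7² + 7³ = 2197

The sides agree, so this pair does not disprove the claim.

Answer: No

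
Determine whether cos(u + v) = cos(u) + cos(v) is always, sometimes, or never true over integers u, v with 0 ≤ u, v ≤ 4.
The claim fails for every pair in the range. For instance at (u, v) = (4, 1): LHS = cos(5) ≈ 0.2837, RHS = cos(4) + cos(1) ≈ -0.1133.

Answer: Never true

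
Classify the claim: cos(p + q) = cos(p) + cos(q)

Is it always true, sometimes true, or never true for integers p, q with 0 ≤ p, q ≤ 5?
Never true

The claim fails for every pair in the range. For instance at (p, q) = (3, 0): LHS = cos(3) ≈ -0.99, RHS = cos(3) + 1 ≈ 0.01001.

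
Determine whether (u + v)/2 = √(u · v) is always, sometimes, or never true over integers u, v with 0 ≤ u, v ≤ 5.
It holds at (u, v) = (0, 0) (both sides equal 0), but fails at (u, v) = (2, 3) (LHS = 5/2, RHS = √(6) ≈ 2.449).

Answer: Sometimes true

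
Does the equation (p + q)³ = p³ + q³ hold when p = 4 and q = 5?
Substituting p = 4, q = 5:

LHS = (4 + 5)³ = 729
RHS = 4³ + 5³ = 189

LHS ≠ RHS, so the equation does not hold at this point.

Answer: Fails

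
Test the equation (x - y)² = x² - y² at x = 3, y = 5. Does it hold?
Fails

Substituting x = 3, y = 5:

LHS = (3 - 5)² = 4
RHS = 3² - 5² = -16

LHS ≠ RHS, so the equation does not hold at this point.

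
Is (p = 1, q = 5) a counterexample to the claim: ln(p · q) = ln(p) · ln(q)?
Substituting p = 1, q = 5:
LHS = ln(1 · 5) = ln(5) ≈ 1.609
RHS = ln(1) · ln(5) = 0

Since LHS ≠ RHS, this pair disproves the claim.

Answer: Yes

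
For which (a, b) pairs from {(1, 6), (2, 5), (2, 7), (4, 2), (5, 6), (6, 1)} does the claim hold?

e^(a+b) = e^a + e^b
Testing each pair:
(1, 6): LHS = e^7 ≈ 1097, RHS = e + e^6 ≈ 406.1 → fails
(2, 5): LHS = e^7 ≈ 1097, RHS = e^2 + e^5 ≈ 155.8 → fails
(2, 7): LHS = e^9 ≈ 8103, RHS = e^2 + e^7 ≈ 1104 → fails
(4, 2): LHS = e^6 ≈ 403.4, RHS = e^2 + e^4 ≈ 61.99 → fails
(5, 6): LHS = e^11 ≈ 59874.1, RHS = e^5 + e^6 ≈ 551.8 → fails
(6, 1): LHS = e^7 ≈ 1097, RHS = e + e^6 ≈ 406.1 → fails

No pair satisfies the claim.

Answer: None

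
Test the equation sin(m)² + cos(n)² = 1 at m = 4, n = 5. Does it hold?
Fails

Substituting m = 4, n = 5:

LHS = sin(4)² + cos(5)² ≈ 0.6532
RHS = 1

LHS ≠ RHS, so the equation does not hold at this point.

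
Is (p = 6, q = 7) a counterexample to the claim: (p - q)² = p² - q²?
Substituting p = 6, q = 7:
LHS = (6 - 7)² = 1
RHS = 6² - 7² = -13

Since LHS ≠ RHS, this pair disproves the claim.

Answer: Yes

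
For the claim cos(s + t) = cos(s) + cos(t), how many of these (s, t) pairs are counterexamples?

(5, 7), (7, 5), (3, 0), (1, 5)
4

Testing each pair:
(5, 7): LHS = cos(12) ≈ 0.8439, RHS = cos(5) + cos(7) ≈ 1.038 → counterexample
(7, 5): LHS = cos(12) ≈ 0.8439, RHS = cos(5) + cos(7) ≈ 1.038 → counterexample
(3, 0): LHS = cos(3) ≈ -0.99, RHS = cos(3) + 1 ≈ 0.01001 → counterexample
(1, 5): LHS = cos(6) ≈ 0.9602, RHS = cos(5) + cos(1) ≈ 0.824 → counterexample

That makes 4 counterexamples.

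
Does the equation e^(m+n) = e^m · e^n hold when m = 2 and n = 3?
Holds

Substituting m = 2, n = 3:

LHS = e^(2+3) = e^5 ≈ 148.4
RHS = e^2 · e^3 = e^5 ≈ 148.4

LHS = RHS, so the equation holds at this point.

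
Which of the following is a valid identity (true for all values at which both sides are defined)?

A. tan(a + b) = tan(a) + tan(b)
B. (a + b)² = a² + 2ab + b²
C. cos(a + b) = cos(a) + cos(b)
B

A: fails at (2, 7) — LHS = tan(9) ≈ -0.4523, RHS = tan(2) + tan(7) ≈ -1.314.
B: holds — e.g. at (2, 7), both sides equal 81.
C: fails at (0, 1) — LHS = cos(1) ≈ 0.5403, RHS = cos(1) + 1 ≈ 1.54.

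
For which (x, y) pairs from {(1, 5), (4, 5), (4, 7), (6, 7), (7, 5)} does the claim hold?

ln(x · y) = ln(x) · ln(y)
None

Testing each pair:
(1, 5): LHS = ln(5) ≈ 1.609, RHS = 0 → fails
(4, 5): LHS = ln(20) ≈ 2.996, RHS = ln(4)·ln(5) ≈ 2.231 → fails
(4, 7): LHS = ln(28) ≈ 3.332, RHS = ln(4)·ln(7) ≈ 2.698 → fails
(6, 7): LHS = ln(42) ≈ 3.738, RHS = ln(6)·ln(7) ≈ 3.487 → fails
(7, 5): LHS = ln(35) ≈ 3.555, RHS = ln(5)·ln(7) ≈ 3.132 → fails

No pair satisfies the claim.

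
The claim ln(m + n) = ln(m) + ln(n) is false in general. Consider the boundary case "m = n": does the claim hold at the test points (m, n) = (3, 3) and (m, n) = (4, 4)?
At (3, 3): LHS = ln(6) ≈ 1.792 ≠ RHS = 2·ln(3) ≈ 2.197
At (4, 4): LHS = ln(8) ≈ 2.079 ≠ RHS = 2·ln(4) ≈ 2.773

Answer: No, fails at both test points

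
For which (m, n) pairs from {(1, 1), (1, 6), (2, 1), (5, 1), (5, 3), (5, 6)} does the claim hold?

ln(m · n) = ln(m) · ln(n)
(1, 1)

Testing each pair:
(1, 1): LHS = 0, RHS = 0 → holds
(1, 6): LHS = ln(6) ≈ 1.792, RHS = 0 → fails
(2, 1): LHS = ln(2) ≈ 0.6931, RHS = 0 → fails
(5, 1): LHS = ln(5) ≈ 1.609, RHS = 0 → fails
(5, 3): LHS = ln(15) ≈ 2.708, RHS = ln(3)·ln(5) ≈ 1.768 → fails
(5, 6): LHS = ln(30) ≈ 3.401, RHS = ln(5)·ln(6) ≈ 2.884 → fails

1 of 6 pairs satisfies the claim.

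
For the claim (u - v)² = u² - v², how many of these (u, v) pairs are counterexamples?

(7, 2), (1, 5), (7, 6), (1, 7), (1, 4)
Testing each pair:
(7, 2): LHS = 25, RHS = 45 → counterexample
(1, 5): LHS = 16, RHS = -24 → counterexample
(7, 6): LHS = 1, RHS = 13 → counterexample
(1, 7): LHS = 36, RHS = -48 → counterexample
(1, 4): LHS = 9, RHS = -15 → counterexample

That makes 5 counterexamples.

Answer: 5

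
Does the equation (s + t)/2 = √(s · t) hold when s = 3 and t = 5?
Fails

Substituting s = 3, t = 5:

LHS = (3 + 5)/2 = 4
RHS = √(3 · 5) = √(15) ≈ 3.873

LHS ≠ RHS, so the equation does not hold at this point.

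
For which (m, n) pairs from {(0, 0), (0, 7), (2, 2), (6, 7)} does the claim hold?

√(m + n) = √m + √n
(0, 0), (0, 7)

Testing each pair:
(0, 0): LHS = 0, RHS = 0 → holds
(0, 7): LHS = √(7) ≈ 2.646, RHS = √(7) ≈ 2.646 → holds
(2, 2): LHS = 2, RHS = 2·√(2) ≈ 2.828 → fails
(6, 7): LHS = √(13) ≈ 3.606, RHS = √(6) + √(7) ≈ 5.095 → fails

2 of 4 pairs satisfy the claim.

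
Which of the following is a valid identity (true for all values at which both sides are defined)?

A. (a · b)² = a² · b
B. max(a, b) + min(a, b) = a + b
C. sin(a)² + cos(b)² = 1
B

A: fails at (2, 5) — LHS = 100, RHS = 20.
B: holds — e.g. at (3, 4), both sides equal 7.
C: fails at (3, 4) — LHS = sin(3)² + cos(4)² ≈ 0.4472, RHS = 1.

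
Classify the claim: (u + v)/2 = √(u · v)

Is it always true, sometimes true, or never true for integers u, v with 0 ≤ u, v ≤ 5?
It holds at (u, v) = (2, 2) (both sides equal 2), but fails at (u, v) = (2, 0) (LHS = 1, RHS = 0).

Answer: Sometimes true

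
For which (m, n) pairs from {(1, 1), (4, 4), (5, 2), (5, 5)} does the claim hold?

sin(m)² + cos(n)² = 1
Testing each pair:
(1, 1): LHS = cos(1)² + sin(1)² = 1, RHS = 1 → holds
(4, 4): LHS = cos(4)² + sin(4)² = 1, RHS = 1 → holds
(5, 2): LHS = cos(2)² + sin(5)² ≈ 1.093, RHS = 1 → fails
(5, 5): LHS = cos(5)² + sin(5)² = 1, RHS = 1 → holds

3 of 4 pairs satisfy the claim.

Answer: (1, 1), (4, 4), (5, 5)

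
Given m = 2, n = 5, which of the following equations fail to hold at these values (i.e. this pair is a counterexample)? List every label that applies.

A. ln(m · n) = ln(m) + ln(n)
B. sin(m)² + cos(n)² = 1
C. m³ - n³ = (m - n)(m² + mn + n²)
Evaluating each claim at the given values:
A. LHS = ln(10) ≈ 2.303, RHS = ln(2) + ln(5) ≈ 2.303 → holds here (LHS = RHS)
B. LHS = cos(5)² + sin(2)² ≈ 0.9073, RHS = 1 → fails here (LHS ≠ RHS)
C. LHS = -117, RHS = -117 → holds here (LHS = RHS)

Answer: B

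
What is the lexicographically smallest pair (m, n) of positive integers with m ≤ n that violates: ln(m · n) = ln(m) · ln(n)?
At (1, 1): both sides equal 0, so it holds there.

Substituting (1, 2) into the claim:
LHS = ln(1 · 2) = ln(2) ≈ 0.6931
RHS = ln(1) · ln(2) = 0

Since LHS ≠ RHS, this pair disproves the claim, and no lexicographically smaller pair (m ≤ n, positive integers) does.

For instance (2, 2) is also a counterexample (LHS = ln(4) ≈ 1.386, RHS = ln(2)² ≈ 0.4805), but it's lexicographically larger.

Answer: (m, n) = (1, 2)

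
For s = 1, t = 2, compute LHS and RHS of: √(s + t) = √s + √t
LHS = √(1 + 2) = √(3) ≈ 1.732
RHS = √1 + √2 = 1 + √(2) ≈ 2.414

LHS ≠ RHS (they differ by about 0.6822), so the equation does not hold here.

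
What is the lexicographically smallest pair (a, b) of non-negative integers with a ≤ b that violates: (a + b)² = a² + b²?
At (0, 0): both sides equal 0, so it holds there.

Substituting (1, 1) into the claim:
LHS = (1 + 1)² = 4
RHS = 1² + 1² = 2

Since LHS ≠ RHS, this pair disproves the claim, and no lexicographically smaller pair (a ≤ b, non-negative integers) does.

For instance (3, 4) is also a counterexample (LHS = 49, RHS = 25), but it's lexicographically larger.

Answer: (a, b) = (1, 1)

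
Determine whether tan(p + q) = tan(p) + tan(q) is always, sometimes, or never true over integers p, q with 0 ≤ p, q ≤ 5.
It holds at (p, q) = (0, 4) (both sides equal tan(4) ≈ 1.158), but fails at (p, q) = (2, 5) (LHS = tan(7) ≈ 0.8714, RHS = tan(5) + tan(2) ≈ -5.566).

Answer: Sometimes true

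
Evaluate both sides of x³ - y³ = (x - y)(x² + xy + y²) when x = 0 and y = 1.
LHS = 0³ - 1³ = -1
RHS = (0 - 1)(0² + 0·1 + 1²) = -1

LHS = RHS: the two sides agree.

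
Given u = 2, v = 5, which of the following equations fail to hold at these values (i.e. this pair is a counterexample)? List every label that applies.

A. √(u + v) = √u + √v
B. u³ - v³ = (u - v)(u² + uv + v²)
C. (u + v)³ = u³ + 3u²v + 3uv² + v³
Evaluating each claim at the given values:
A. LHS = √(7) ≈ 2.646, RHS = √(2) + √(5) ≈ 3.65 → fails here (LHS ≠ RHS)
B. LHS = -117, RHS = -117 → holds here (LHS = RHS)
C. LHS = 343, RHS = 343 → holds here (LHS = RHS)

Answer: A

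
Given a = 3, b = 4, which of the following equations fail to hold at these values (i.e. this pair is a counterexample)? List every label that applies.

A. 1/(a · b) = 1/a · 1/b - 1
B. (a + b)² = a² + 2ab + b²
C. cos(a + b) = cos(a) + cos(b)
Evaluating each claim at the given values:
A. LHS = 1/12, RHS = -11/12 → fails here (LHS ≠ RHS)
B. LHS = 49, RHS = 49 → holds here (LHS = RHS)
C. LHS = cos(7) ≈ 0.7539, RHS = cos(3) + cos(4) ≈ -1.644 → fails here (LHS ≠ RHS)

Answer: A, C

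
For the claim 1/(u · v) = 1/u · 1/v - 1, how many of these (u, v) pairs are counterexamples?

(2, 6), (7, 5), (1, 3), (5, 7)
4

Testing each pair:
(2, 6): LHS = 1/12, RHS = -11/12 → counterexample
(7, 5): LHS = 1/35, RHS = -34/35 → counterexample
(1, 3): LHS = 1/3, RHS = -2/3 → counterexample
(5, 7): LHS = 1/35, RHS = -34/35 → counterexample

That makes 4 counterexamples.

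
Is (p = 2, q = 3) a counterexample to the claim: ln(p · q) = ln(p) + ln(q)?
No

Substituting p = 2, q = 3:
LHS = ln(2 · 3) = ln(6) ≈ 1.792
RHS = ln(2) + ln(3) ≈ 1.792

The sides agree, so this pair does not disprove the claim.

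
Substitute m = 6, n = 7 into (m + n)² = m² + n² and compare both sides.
LHS = (6 + 7)² = 169
RHS = 6² + 7² = 85

LHS ≠ RHS, so the equation does not hold here.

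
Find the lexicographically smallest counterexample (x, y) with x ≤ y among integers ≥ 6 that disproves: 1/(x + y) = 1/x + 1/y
Substituting (6, 6) into the claim:
LHS = 1/(6 + 6) = 1/12
RHS = 1/6 + 1/6 = 1/3

Since LHS ≠ RHS, this pair disproves the claim, and no lexicographically smaller pair (x ≤ y, integers ≥ 6) does.

For instance (8, 8) is also a counterexample (LHS = 1/16, RHS = 1/4), but it's lexicographically larger.

Answer: (x, y) = (6, 6)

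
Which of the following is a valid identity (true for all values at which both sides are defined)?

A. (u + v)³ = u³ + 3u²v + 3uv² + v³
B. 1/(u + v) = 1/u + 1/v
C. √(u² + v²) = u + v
A: holds — e.g. at (5, 5), both sides equal 1000.
B: fails at (2, 5) — LHS = 1/7, RHS = 7/10.
C: fails at (4, 4) — LHS = 4·√(2) ≈ 5.657, RHS = 8.

Answer: A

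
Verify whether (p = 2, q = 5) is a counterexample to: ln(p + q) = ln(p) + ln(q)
Substituting p = 2, q = 5:
LHS = ln(2 + 5) = ln(7) ≈ 1.946
RHS = ln(2) + ln(5) ≈ 2.303

Since LHS ≠ RHS, this pair disproves the claim.

Answer: Yes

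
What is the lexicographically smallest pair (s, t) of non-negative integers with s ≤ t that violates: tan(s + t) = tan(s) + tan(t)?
At (0, 1): both sides equal tan(1) ≈ 1.557, so it holds there.

Substituting (1, 1) into the claim:
LHS = tan(1 + 1) = tan(2) ≈ -2.185
RHS = tan(1) + tan(1) = 2·tan(1) ≈ 3.115

Since LHS ≠ RHS, this pair disproves the claim, and no lexicographically smaller pair (s ≤ t, non-negative integers) does.

For instance (1, 6) is also a counterexample (LHS = tan(7) ≈ 0.8714, RHS = tan(6) + tan(1) ≈ 1.266), but it's lexicographically larger.

Answer: (s, t) = (1, 1)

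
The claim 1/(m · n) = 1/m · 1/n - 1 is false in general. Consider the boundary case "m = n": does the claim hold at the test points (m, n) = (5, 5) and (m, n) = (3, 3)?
No, fails at both test points

At (5, 5): LHS = 1/25 ≠ RHS = -24/25
At (3, 3): LHS = 1/9 ≠ RHS = -8/9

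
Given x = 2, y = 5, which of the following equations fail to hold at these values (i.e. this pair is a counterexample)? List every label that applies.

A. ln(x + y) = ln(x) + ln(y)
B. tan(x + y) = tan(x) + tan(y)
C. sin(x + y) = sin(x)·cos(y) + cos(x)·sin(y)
Evaluating each claim at the given values:
A. LHS = ln(7) ≈ 1.946, RHS = ln(2) + ln(5) ≈ 2.303 → fails here (LHS ≠ RHS)
B. LHS = tan(7) ≈ 0.8714, RHS = tan(5) + tan(2) ≈ -5.566 → fails here (LHS ≠ RHS)
C. LHS = sin(7) ≈ 0.657, RHS = sin(2)·cos(5) + sin(5)·cos(2) ≈ 0.657 → holds here (LHS = RHS)

Answer: A, B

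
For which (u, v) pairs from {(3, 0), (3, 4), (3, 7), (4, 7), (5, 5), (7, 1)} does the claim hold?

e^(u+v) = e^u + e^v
None

Testing each pair:
(3, 0): LHS = e^3 ≈ 20.09, RHS = 1 + e^3 ≈ 21.09 → fails
(3, 4): LHS = e^7 ≈ 1097, RHS = e^3 + e^4 ≈ 74.68 → fails
(3, 7): LHS = e^10 ≈ 22026.5, RHS = e^3 + e^7 ≈ 1117 → fails
(4, 7): LHS = e^11 ≈ 59874.1, RHS = e^4 + e^7 ≈ 1151 → fails
(5, 5): LHS = e^10 ≈ 22026.5, RHS = 2·e^5 ≈ 296.8 → fails
(7, 1): LHS = e^8 ≈ 2981, RHS = e + e^7 ≈ 1099 → fails

No pair satisfies the claim.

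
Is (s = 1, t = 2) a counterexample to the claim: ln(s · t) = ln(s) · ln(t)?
Substituting s = 1, t = 2:
LHS = ln(1 · 2) = ln(2) ≈ 0.6931
RHS = ln(1) · ln(2) = 0

Since LHS ≠ RHS, this pair disproves the claim.

Answer: Yes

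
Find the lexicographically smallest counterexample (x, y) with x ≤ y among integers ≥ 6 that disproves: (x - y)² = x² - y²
At (6, 6): both sides equal 0, so it holds there.

Substituting (6, 7) into the claim:
LHS = (6 - 7)² = 1
RHS = 6² - 7² = -13

Since LHS ≠ RHS, this pair disproves the claim, and no lexicographically smaller pair (x ≤ y, integers ≥ 6) does.

For instance (8, 9) is also a counterexample (LHS = 1, RHS = -17), but it's lexicographically larger.

Answer: (x, y) = (6, 7)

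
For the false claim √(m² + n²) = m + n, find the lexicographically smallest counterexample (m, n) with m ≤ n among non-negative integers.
At (0, 6): both sides equal 6, so it holds there.

Substituting (1, 1) into the claim:
LHS = √(1² + 1²) = √(2) ≈ 1.414
RHS = 1 + 1 = 2

Since LHS ≠ RHS, this pair disproves the claim, and no lexicographically smaller pair (m ≤ n, non-negative integers) does.

For instance (5, 6) is also a counterexample (LHS = √(61) ≈ 7.81, RHS = 11), but it's lexicographically larger.

Answer: (m, n) = (1, 1)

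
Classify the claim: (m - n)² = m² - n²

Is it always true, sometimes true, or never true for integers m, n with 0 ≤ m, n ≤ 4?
Sometimes true

It holds at (m, n) = (1, 1) (both sides equal 0), but fails at (m, n) = (2, 3) (LHS = 1, RHS = -5).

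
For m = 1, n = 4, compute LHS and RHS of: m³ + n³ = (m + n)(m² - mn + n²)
LHS = 1³ + 4³ = 65
RHS = (1 + 4)(1² - 1·4 + 4²) = 65

LHS = RHS: the two sides agree.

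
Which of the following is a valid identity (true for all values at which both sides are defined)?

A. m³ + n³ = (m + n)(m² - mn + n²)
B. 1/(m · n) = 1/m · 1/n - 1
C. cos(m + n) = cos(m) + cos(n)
A: holds — e.g. at (2, 5), both sides equal 133.
B: fails at (1, 1) — LHS = 1, RHS = 0.
C: fails at (3, 7) — LHS = cos(10) ≈ -0.8391, RHS = cos(3) + cos(7) ≈ -0.2361.

Answer: A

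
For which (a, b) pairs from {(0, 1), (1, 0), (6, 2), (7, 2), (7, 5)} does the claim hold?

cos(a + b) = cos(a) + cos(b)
None

Testing each pair:
(0, 1): LHS = cos(1) ≈ 0.5403, RHS = cos(1) + 1 ≈ 1.54 → fails
(1, 0): LHS = cos(1) ≈ 0.5403, RHS = cos(1) + 1 ≈ 1.54 → fails
(6, 2): LHS = cos(8) ≈ -0.1455, RHS = cos(2) + cos(6) ≈ 0.544 → fails
(7, 2): LHS = cos(9) ≈ -0.9111, RHS = cos(2) + cos(7) ≈ 0.3378 → fails
(7, 5): LHS = cos(12) ≈ 0.8439, RHS = cos(5) + cos(7) ≈ 1.038 → fails

No pair satisfies the claim.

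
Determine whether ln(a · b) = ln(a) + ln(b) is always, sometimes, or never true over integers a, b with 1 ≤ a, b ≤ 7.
The identity holds for every pair in the range. For instance at (a, b) = (4, 2): both sides equal ln(8) ≈ 2.079.

Answer: Always true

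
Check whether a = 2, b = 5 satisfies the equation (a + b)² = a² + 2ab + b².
Holds

Substituting a = 2, b = 5:

LHS = (2 + 5)² = 49
RHS = 2² + 2·2·5 + 5² = 49

LHS = RHS, so the equation holds at this point.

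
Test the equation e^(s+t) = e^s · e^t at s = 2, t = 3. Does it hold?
Substituting s = 2, t = 3:

LHS = e^(2+3) = e^5 ≈ 148.4
RHS = e^2 · e^3 = e^5 ≈ 148.4

LHS = RHS, so the equation holds at this point.

Answer: Holds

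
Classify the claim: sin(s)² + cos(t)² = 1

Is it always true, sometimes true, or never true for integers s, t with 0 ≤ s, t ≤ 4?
It holds at (s, t) = (1, 1) (both sides equal 1), but fails at (s, t) = (0, 2) (LHS = cos(2)² ≈ 0.1732, RHS = 1).

Answer: Sometimes true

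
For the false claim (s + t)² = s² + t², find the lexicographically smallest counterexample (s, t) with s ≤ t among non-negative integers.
(s, t) = (1, 1)

Substituting (1, 1) into the claim:
LHS = (1 + 1)² = 4
RHS = 1² + 1² = 2

Since LHS ≠ RHS, this pair disproves the claim, and no lexicographically smaller pair (s ≤ t, non-negative integers) does.

For instance (2, 6) is also a counterexample (LHS = 64, RHS = 40), but it's lexicographically larger.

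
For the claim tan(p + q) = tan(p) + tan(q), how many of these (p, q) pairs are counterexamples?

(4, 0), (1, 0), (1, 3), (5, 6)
Testing each pair:
(4, 0): LHS = tan(4) ≈ 1.158, RHS = tan(4) ≈ 1.158 → satisfies claim
(1, 0): LHS = tan(1) ≈ 1.557, RHS = tan(1) ≈ 1.557 → satisfies claim
(1, 3): LHS = tan(4) ≈ 1.158, RHS = tan(3) + tan(1) ≈ 1.415 → counterexample
(5, 6): LHS = tan(11) ≈ -226, RHS = tan(5) + tan(6) ≈ -3.672 → counterexample

That makes 2 counterexamples.

Answer: 2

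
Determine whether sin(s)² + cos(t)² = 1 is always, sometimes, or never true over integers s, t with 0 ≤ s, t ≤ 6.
It holds at (s, t) = (5, 5) (both sides equal 1), but fails at (s, t) = (4, 0) (LHS = sin(4)² + 1 ≈ 1.573, RHS = 1).

Answer: Sometimes true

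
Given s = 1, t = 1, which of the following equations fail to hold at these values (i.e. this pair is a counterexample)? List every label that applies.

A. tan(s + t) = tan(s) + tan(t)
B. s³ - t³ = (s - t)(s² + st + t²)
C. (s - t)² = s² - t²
A

Evaluating each claim at the given values:
A. LHS = tan(2) ≈ -2.185, RHS = 2·tan(1) ≈ 3.115 → fails here (LHS ≠ RHS)
B. LHS = 0, RHS = 0 → holds here (LHS = RHS)
C. LHS = 0, RHS = 0 → holds here (LHS = RHS)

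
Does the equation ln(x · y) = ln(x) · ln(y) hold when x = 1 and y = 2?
Fails

Substituting x = 1, y = 2:

LHS = ln(1 · 2) = ln(2) ≈ 0.6931
RHS = ln(1) · ln(2) = 0

LHS ≠ RHS, so the equation does not hold at this point.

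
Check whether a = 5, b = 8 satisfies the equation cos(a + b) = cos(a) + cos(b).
Fails

Substituting a = 5, b = 8:

LHS = cos(5 + 8) = cos(13) ≈ 0.9074
RHS = cos(5) + cos(8) ≈ 0.1382

LHS ≠ RHS, so the equation does not hold at this point.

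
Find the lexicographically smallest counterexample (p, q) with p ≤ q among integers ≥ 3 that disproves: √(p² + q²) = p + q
(p, q) = (3, 3)

Substituting (3, 3) into the claim:
LHS = √(3² + 3²) = 3·√(2) ≈ 4.243
RHS = 3 + 3 = 6

Since LHS ≠ RHS, this pair disproves the claim, and no lexicographically smaller pair (p ≤ q, integers ≥ 3) does.

For instance (8, 9) is also a counterexample (LHS = √(145) ≈ 12.04, RHS = 17), but it's lexicographically larger.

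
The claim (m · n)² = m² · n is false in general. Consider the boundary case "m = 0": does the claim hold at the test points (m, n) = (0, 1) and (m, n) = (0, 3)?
Yes, holds at both test points

At (0, 1): LHS = 0, RHS = 0 → equal
At (0, 3): LHS = 0, RHS = 0 → equal

So the claim does hold at both of these boundary points, even though it is not an identity.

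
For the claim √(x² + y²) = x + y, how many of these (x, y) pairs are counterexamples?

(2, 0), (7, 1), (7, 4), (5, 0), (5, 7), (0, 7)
3

Testing each pair:
(2, 0): LHS = 2, RHS = 2 → satisfies claim
(7, 1): LHS = 5·√(2) ≈ 7.071, RHS = 8 → counterexample
(7, 4): LHS = √(65) ≈ 8.062, RHS = 11 → counterexample
(5, 0): LHS = 5, RHS = 5 → satisfies claim
(5, 7): LHS = √(74) ≈ 8.602, RHS = 12 → counterexample
(0, 7): LHS = 7, RHS = 7 → satisfies claim

That makes 3 counterexamples.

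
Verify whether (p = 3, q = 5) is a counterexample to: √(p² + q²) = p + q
Yes

Substituting p = 3, q = 5:
LHS = √(3² + 5²) = √(34) ≈ 5.831
RHS = 3 + 5 = 8

Since LHS ≠ RHS, this pair disproves the claim.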